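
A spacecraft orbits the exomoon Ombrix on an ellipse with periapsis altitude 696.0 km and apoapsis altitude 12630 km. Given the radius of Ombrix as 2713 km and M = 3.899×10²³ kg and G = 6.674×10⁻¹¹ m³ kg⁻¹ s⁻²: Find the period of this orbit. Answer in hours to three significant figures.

μ = GM = 6.674×10⁻¹¹ × 3.899×10²³ = 2.602×10¹³ m³/s².
r_p = 2713 + 696.0 = 3409.0 km = 3.4090×10⁶ m.
r_a = 2713 + 12630 = 15343 km = 1.5343×10⁷ m.
Semi-major axis a = (r_p + r_a)/2 = (3409.0 + 15343)/2 = 9376.0 km = 9.376×10⁶ m.
By Kepler's third law T = 2π√(a³/μ) = 2π × 5.628×10³ = 3.536×10⁴ s.
= 9.823 hours.

T ≈ 9.82 hours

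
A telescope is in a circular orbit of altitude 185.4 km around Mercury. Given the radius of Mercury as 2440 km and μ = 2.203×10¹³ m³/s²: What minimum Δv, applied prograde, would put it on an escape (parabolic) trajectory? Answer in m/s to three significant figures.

Δv ≈ 1200 m/s

r = 2440 + 185.4 = 2625.4 km = 2.6254×10⁶ m.
Circular speed v_c = √(μ/r) = 2897 m/s.
Escape speed v_esc = √(2μ/r) = √2 × v_c = 4097 m/s.
Δv = v_esc − v_c = 1200 m/s.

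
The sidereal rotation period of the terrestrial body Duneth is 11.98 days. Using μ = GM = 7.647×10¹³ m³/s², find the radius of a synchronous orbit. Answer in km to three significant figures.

T = 11.98 days = 1.035×10⁶ s.
A synchronous orbit has period T, so by Kepler's third law a = (μT²/4π²)^(1/3).
μT²/4π² = 7.647×10¹³ × (1.035×10⁶)² / 39.48 = 2.075×10²⁴ m³.
a = 1.276×10⁸ m = 1.2755×10⁵ km.

r_sync ≈ 1.28×10⁵ km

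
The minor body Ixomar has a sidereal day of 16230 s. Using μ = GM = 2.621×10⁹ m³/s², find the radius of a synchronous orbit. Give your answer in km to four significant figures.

r_sync ≈ 259.6 km

A synchronous orbit has period T, so by Kepler's third law a = (μT²/4π²)^(1/3).
μT²/4π² = 2.621×10⁹ × (1.623×10⁴)² / 39.48 = 1.749×10¹⁶ m³.
a = 2.596×10⁵ m = 259.57 km.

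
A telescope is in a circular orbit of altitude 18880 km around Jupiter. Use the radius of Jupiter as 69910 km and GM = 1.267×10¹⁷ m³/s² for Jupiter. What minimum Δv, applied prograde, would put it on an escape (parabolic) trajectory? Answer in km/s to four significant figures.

r = 69910 + 18880 = 88790 km = 8.8790×10⁷ m.
Circular speed v_c = √(μ/r) = 37780 m/s.
Escape speed v_esc = √(2μ/r) = √2 × v_c = 53420 m/s.
Δv = v_esc − v_c = 15650 m/s = 15.65 km/s.

Δv ≈ 15.65 km/s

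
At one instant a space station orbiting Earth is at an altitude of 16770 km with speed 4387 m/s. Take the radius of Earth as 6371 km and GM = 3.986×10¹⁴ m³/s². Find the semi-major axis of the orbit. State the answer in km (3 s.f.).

r = 6371 + 16770 = 23141 km = 2.314×10⁷ m.
Vis-viva rearranged: 1/a = 2/r − v²/μ = 8.643×10⁻⁸ − 4.828×10⁻⁸ = 3.814×10⁻⁸ m⁻¹.
a = 2.622×10⁷ m = 26217 km.

a ≈ 26200 km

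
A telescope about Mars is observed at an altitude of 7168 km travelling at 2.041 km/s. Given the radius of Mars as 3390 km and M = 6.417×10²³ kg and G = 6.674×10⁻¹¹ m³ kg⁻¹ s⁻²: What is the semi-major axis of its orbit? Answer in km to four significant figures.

a ≈ 10850 km

μ = GM = 6.674×10⁻¹¹ × 6.417×10²³ = 4.283×10¹³ m³/s².
r = 3390 + 7168 = 10558 km = 1.056×10⁷ m.
Vis-viva rearranged: 1/a = 2/r − v²/μ = 1.894×10⁻⁷ − 9.727×10⁻⁸ = 9.216×10⁻⁸ m⁻¹.
a = 1.085×10⁷ m = 10850 km.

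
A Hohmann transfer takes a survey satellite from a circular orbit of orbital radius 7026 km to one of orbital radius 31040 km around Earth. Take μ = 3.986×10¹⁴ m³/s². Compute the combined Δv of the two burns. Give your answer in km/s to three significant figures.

r₁ = 7026 km = 7.026×10⁶ m.
r₂ = 31040 km = 3.104×10⁷ m.
Transfer ellipse a_t = (r₁ + r₂)/2 = 1.903×10⁷ m.
At r₁: circular v_c1 = √(μ/r₁) = 7532 m/s; transfer-perigee v_p = √[μ(2/r₁ − 1/a_t)] = 9619 m/s.
Δv₁ = v_p − v_c1 = 2087 m/s.
At r₂: circular v_c2 = √(μ/r₂) = 3584 m/s; transfer-apogee v_a = √[μ(2/r₂ − 1/a_t)] = 2177 m/s.
Δv₂ = v_c2 − v_a = 1406 m/s.
Total Δv = Δv₁ + Δv₂ = 3493 m/s = 3.493 km/s.

Δv_total ≈ 3.49 km/s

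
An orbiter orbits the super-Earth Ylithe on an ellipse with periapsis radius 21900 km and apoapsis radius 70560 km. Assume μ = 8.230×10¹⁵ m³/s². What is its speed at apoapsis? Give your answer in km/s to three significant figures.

v ≈ 7.43 km/s

Semi-major axis a = (r_p + r_a)/2 = 46230 km = 4.623×10⁷ m.
Vis-viva: v² = μ(2/r − 1/a) = 8.230×10¹⁵ × (2.834×10⁻⁸ − 2.163×10⁻⁸) = 5.525×10⁷ m²/s².
v = 7433 m/s = 7.433 km/s.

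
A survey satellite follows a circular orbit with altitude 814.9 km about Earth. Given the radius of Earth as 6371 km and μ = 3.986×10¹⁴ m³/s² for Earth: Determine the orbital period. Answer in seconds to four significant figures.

r = 6371 + 814.9 = 7185.9 km = 7.1859×10⁶ m.
Kepler's third law: T = 2π√(r³/μ) = 2π√((7.186×10⁶)³ / 3.986×10¹⁴).
r³/μ = 9.309×10⁵ s², so T = 2π × 9.648×10² = 6.062×10³ s.

T ≈ 6062 seconds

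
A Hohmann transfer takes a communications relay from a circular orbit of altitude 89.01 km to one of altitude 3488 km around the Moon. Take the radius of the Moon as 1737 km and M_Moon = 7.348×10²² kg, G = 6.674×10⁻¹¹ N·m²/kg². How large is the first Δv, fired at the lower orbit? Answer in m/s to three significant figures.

μ = GM = 6.674×10⁻¹¹ × 7.348×10²² = 4.904×10¹² m³/s².
r₁ = 1737 + 89.01 = 1826.0 km = 1.8260×10⁶ m.
r₂ = 1737 + 3488 = 5225.0 km = 5.2250×10⁶ m.
Transfer ellipse a_t = (r₁ + r₂)/2 = 3.526×10⁶ m.
At r₁: circular v_c1 = √(μ/r₁) = 1639 m/s; transfer-perilune v_p = √[μ(2/r₁ − 1/a_t)] = 1995 m/s.
Δv₁ = v_p − v_c1 = 356.3 m/s.

Δv ≈ 356 m/s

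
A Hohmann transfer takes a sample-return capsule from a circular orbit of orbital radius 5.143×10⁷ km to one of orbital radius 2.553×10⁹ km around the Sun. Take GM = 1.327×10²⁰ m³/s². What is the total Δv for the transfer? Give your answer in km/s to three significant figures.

Δv_total ≈ 26.1 km/s

r₁ = 5.143×10⁷ km = 5.143×10¹⁰ m.
r₂ = 2.553×10⁹ km = 2.553×10¹² m.
Transfer ellipse a_t = (r₁ + r₂)/2 = 1.302×10¹² m.
At r₁: circular v_c1 = √(μ/r₁) = 50800 m/s; transfer-perihelion v_p = √[μ(2/r₁ − 1/a_t)] = 71120 m/s.
Δv₁ = v_p − v_c1 = 20330 m/s.
At r₂: circular v_c2 = √(μ/r₂) = 7210 m/s; transfer-aphelion v_a = √[μ(2/r₂ − 1/a_t)] = 1433 m/s.
Δv₂ = v_c2 − v_a = 5777 m/s.
Total Δv = Δv₁ + Δv₂ = 26100 m/s = 26.10 km/s.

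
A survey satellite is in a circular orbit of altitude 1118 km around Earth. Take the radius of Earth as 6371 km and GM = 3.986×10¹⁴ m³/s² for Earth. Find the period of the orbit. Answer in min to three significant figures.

T ≈ 107 min

r = 6371 + 1118 = 7489.0 km = 7.4890×10⁶ m.
Kepler's third law: T = 2π√(r³/μ) = 2π√((7.489×10⁶)³ / 3.986×10¹⁴).
r³/μ = 1.054×10⁶ s², so T = 2π × 1.027×10³ = 6.450×10³ s.
Converting: 6.450×10³ s ÷ 60.00 = 107.5 min.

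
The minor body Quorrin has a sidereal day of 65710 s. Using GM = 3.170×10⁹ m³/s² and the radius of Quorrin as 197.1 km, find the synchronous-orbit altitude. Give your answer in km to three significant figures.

h_sync ≈ 505 km

A synchronous orbit has period T, so by Kepler's third law a = (μT²/4π²)^(1/3).
μT²/4π² = 3.170×10⁹ × (6.571×10⁴)² / 39.48 = 3.467×10¹⁷ m³.
a = 7.025×10⁵ m = 702.51 km.
Altitude h = a − R = 702.51 − 197.1 = 505.41 km.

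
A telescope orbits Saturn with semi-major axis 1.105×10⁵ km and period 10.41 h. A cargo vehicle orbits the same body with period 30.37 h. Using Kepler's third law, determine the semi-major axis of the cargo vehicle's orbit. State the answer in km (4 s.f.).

a₂ ≈ 2.256×10⁵ km

Kepler's third law: a³ ∝ T², so a₂ = a₁ (T₂/T₁)^(2/3).
T₂/T₁ = 2.917, (T₂/T₁)^(2/3) = 2.042.
a₂ = 1.105×10⁵ × 2.042 = 2.256×10⁵ km.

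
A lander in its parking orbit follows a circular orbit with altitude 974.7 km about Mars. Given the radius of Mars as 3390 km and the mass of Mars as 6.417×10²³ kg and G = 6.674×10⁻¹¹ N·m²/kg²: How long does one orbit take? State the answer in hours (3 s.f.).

T ≈ 2.43 hours

μ = GM = 6.674×10⁻¹¹ × 6.417×10²³ = 4.283×10¹³ m³/s².
r = 3390 + 974.7 = 4364.7 km = 4.3647×10⁶ m.
Kepler's third law: T = 2π√(r³/μ) = 2π√((4.365×10⁶)³ / 4.283×10¹³).
r³/μ = 1.942×10⁶ s², so T = 2π × 1.393×10³ = 8.755×10³ s.
Converting: 8.755×10³ s ÷ 3600 = 2.432 hours.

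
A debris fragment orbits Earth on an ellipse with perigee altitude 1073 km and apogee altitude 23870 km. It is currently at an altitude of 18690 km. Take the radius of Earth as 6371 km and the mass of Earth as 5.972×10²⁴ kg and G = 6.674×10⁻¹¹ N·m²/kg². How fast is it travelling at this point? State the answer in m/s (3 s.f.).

μ = GM = 6.674×10⁻¹¹ × 5.972×10²⁴ = 3.986×10¹⁴ m³/s².
r_p = 6371 + 1073 = 7444.0 km = 7.4440×10⁶ m.
r_a = 6371 + 23870 = 30241 km = 3.0241×10⁷ m.
r = 6371 + 18690 = 25061 km = 2.506×10⁷ m.
Semi-major axis a = (r_p + r_a)/2 = 18842 km = 1.884×10⁷ m.
Vis-viva: v² = μ(2/r − 1/a) = 3.986×10¹⁴ × (7.981×10⁻⁸ − 5.307×10⁻⁸) = 1.066×10⁷ m²/s².
v = 3264 m/s.

v ≈ 3260 m/s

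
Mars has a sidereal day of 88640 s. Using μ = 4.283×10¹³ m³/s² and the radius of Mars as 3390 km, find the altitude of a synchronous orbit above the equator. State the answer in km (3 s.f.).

h_sync ≈ 17000 km

A synchronous orbit has period T, so by Kepler's third law a = (μT²/4π²)^(1/3).
μT²/4π² = 4.283×10¹³ × (8.864×10⁴)² / 39.48 = 8.524×10²¹ m³.
a = 2.043×10⁷ m = 20428 km.
Altitude h = a − R = 20428 − 3390 = 17038 km.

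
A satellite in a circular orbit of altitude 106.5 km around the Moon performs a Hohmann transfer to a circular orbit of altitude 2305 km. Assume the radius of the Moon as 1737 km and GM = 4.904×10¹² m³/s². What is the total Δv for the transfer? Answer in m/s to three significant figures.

Δv_total ≈ 510 m/s

r₁ = 1737 + 106.5 = 1843.5 km = 1.8435×10⁶ m.
r₂ = 1737 + 2305 = 4042.0 km = 4.0420×10⁶ m.
Transfer ellipse a_t = (r₁ + r₂)/2 = 2.943×10⁶ m.
At r₁: circular v_c1 = √(μ/r₁) = 1631 m/s; transfer-perilune v_p = √[μ(2/r₁ − 1/a_t)] = 1912 m/s.
Δv₁ = v_p − v_c1 = 280.5 m/s.
At r₂: circular v_c2 = √(μ/r₂) = 1101 m/s; transfer-apolune v_a = √[μ(2/r₂ − 1/a_t)] = 871.8 m/s.
Δv₂ = v_c2 − v_a = 229.7 m/s.
Total Δv = Δv₁ + Δv₂ = 510.2 m/s.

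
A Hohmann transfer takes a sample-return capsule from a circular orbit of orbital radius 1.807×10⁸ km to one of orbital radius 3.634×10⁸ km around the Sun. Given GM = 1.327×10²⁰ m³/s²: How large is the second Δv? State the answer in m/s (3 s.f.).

Δv ≈ 3540 m/s

r₁ = 1.807×10⁸ km = 1.807×10¹¹ m.
r₂ = 3.634×10⁸ km = 3.634×10¹¹ m.
Transfer ellipse a_t = (r₁ + r₂)/2 = 2.720×10¹¹ m.
At r₁: circular v_c1 = √(μ/r₁) = 27100 m/s; transfer-perihelion v_p = √[μ(2/r₁ − 1/a_t)] = 31320 m/s.
At r₂: circular v_c2 = √(μ/r₂) = 19110 m/s; transfer-aphelion v_a = √[μ(2/r₂ − 1/a_t)] = 15570 m/s.
Δv₂ = v_c2 − v_a = 3535 m/s.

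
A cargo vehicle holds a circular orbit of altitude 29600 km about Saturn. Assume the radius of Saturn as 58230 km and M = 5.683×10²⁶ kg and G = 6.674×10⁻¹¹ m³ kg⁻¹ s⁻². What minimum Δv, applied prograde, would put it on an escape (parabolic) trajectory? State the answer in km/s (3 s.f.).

μ = GM = 6.674×10⁻¹¹ × 5.683×10²⁶ = 3.793×10¹⁶ m³/s².
r = 58230 + 29600 = 87830 km = 8.7830×10⁷ m.
Circular speed v_c = √(μ/r) = 20780 m/s.
Escape speed v_esc = √(2μ/r) = √2 × v_c = 29390 m/s.
Δv = v_esc − v_c = 8608 m/s = 8.608 km/s.

Δv ≈ 8.61 km/s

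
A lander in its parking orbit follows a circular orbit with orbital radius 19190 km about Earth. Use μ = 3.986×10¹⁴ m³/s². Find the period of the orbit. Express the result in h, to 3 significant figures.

T ≈ 7.35 h

r = 19190 km = 1.919×10⁷ m.
Kepler's third law: T = 2π√(r³/μ) = 2π√((1.919×10⁷)³ / 3.986×10¹⁴).
r³/μ = 1.773×10⁷ s², so T = 2π × 4.211×10³ = 2.646×10⁴ s.
Converting: 2.646×10⁴ s ÷ 3600 = 7.349 h.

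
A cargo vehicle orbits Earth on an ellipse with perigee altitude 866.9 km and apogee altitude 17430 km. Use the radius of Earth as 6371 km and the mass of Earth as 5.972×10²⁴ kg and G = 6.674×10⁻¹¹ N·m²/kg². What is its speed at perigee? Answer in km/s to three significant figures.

v ≈ 9.19 km/s

μ = GM = 6.674×10⁻¹¹ × 5.972×10²⁴ = 3.986×10¹⁴ m³/s².
r_p = 6371 + 866.9 = 7237.9 km = 7.2379×10⁶ m.
r_a = 6371 + 17430 = 23801 km = 2.3801×10⁷ m.
Semi-major axis a = (r_p + r_a)/2 = 15519 km = 1.552×10⁷ m.
Vis-viva: v² = μ(2/r − 1/a) = 3.986×10¹⁴ × (2.763×10⁻⁷ − 6.444×10⁻⁸) = 8.445×10⁷ m²/s².
v = 9190 m/s = 9.190 km/s.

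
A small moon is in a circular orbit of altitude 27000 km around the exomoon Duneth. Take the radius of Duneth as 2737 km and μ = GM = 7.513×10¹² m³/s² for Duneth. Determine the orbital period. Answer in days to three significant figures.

T ≈ 4.30 days

r = 2737 + 27000 = 29737 km = 2.9737×10⁷ m.
Kepler's third law: T = 2π√(r³/μ) = 2π√((2.974×10⁷)³ / 7.513×10¹²).
r³/μ = 3.500×10⁹ s², so T = 2π × 5.916×10⁴ = 3.717×10⁵ s.
Converting: 3.717×10⁵ s ÷ 86400 = 4.302 days.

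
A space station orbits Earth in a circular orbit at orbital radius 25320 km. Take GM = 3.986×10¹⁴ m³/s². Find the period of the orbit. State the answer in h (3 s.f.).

T ≈ 11.1 h

r = 25320 km = 2.532×10⁷ m.
Kepler's third law: T = 2π√(r³/μ) = 2π√((2.532×10⁷)³ / 3.986×10¹⁴).
r³/μ = 4.072×10⁷ s², so T = 2π × 6.382×10³ = 4.010×10⁴ s.
Converting: 4.010×10⁴ s ÷ 3600 = 11.14 h.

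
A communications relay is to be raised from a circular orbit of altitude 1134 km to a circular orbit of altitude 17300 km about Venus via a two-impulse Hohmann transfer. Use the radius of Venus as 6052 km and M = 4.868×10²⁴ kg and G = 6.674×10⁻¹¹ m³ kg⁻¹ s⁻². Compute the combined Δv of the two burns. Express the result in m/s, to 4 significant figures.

Δv_total ≈ 2763 m/s

μ = GM = 6.674×10⁻¹¹ × 4.868×10²⁴ = 3.249×10¹⁴ m³/s².
r₁ = 6052 + 1134 = 7186.0 km = 7.1860×10⁶ m.
r₂ = 6052 + 17300 = 23352 km = 2.3352×10⁷ m.
Transfer ellipse a_t = (r₁ + r₂)/2 = 1.527×10⁷ m.
At r₁: circular v_c1 = √(μ/r₁) = 6724 m/s; transfer-periapsis v_p = √[μ(2/r₁ − 1/a_t)] = 8315 m/s.
Δv₁ = v_p − v_c1 = 1591 m/s.
At r₂: circular v_c2 = √(μ/r₂) = 3730 m/s; transfer-apoapsis v_a = √[μ(2/r₂ − 1/a_t)] = 2559 m/s.
Δv₂ = v_c2 − v_a = 1171 m/s.
Total Δv = Δv₁ + Δv₂ = 2763 m/s.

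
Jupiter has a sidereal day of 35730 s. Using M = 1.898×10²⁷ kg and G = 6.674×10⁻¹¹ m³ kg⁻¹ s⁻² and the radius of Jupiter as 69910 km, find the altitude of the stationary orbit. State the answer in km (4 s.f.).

μ = GM = 6.674×10⁻¹¹ × 1.898×10²⁷ = 1.267×10¹⁷ m³/s².
A synchronous orbit has period T, so by Kepler's third law a = (μT²/4π²)^(1/3).
μT²/4π² = 1.267×10¹⁷ × (3.573×10⁴)² / 39.48 = 4.096×10²⁴ m³.
a = 1.600×10⁸ m = 1.6000×10⁵ km.
Altitude h = a − R = 1.6000×10⁵ − 69910 = 90094 km.

h_sync ≈ 90090 km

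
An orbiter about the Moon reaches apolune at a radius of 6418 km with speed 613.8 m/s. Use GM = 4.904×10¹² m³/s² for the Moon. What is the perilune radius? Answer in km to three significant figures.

perilune radius ≈ 2100 km

r_a = 6.418×10⁶ m.
Specific energy ε = v²/2 − μ/r = -5.757×10⁵ J/kg, so a = −μ/(2ε) = 4.259×10⁶ m.
The apsides satisfy r_p + r_a = 2a, so the perilune radius is 2a − r_a = 2.100×10⁶ m = 2099.9 km.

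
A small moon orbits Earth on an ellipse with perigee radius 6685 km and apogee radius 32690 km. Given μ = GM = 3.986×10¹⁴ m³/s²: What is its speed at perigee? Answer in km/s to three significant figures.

v ≈ 9.95 km/s

Semi-major axis a = (r_p + r_a)/2 = 19688 km = 1.969×10⁷ m.
Vis-viva: v² = μ(2/r − 1/a) = 3.986×10¹⁴ × (2.992×10⁻⁷ − 5.079×10⁻⁸) = 9.901×10⁷ m²/s².
v = 9950 m/s = 9.950 km/s.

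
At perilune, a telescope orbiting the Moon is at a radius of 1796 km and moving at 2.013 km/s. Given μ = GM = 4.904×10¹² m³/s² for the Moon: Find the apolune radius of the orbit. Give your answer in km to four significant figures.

r_p = 1.796×10⁶ m.
Specific energy ε = v²/2 − μ/r = -7.044×10⁵ J/kg, so a = −μ/(2ε) = 3.481×10⁶ m.
The apsides satisfy r_p + r_a = 2a, so the apolune radius is 2a − r_p = 5.166×10⁶ m = 5165.7 km.

apolune radius ≈ 5166 km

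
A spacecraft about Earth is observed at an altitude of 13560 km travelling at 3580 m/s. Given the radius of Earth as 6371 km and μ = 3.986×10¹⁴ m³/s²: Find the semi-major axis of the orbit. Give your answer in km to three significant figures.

r = 6371 + 13560 = 19931 km = 1.993×10⁷ m.
Vis-viva rearranged: 1/a = 2/r − v²/μ = 1.003×10⁻⁷ − 3.215×10⁻⁸ = 6.819×10⁻⁸ m⁻¹.
a = 1.466×10⁷ m = 14664 km.

a ≈ 14700 km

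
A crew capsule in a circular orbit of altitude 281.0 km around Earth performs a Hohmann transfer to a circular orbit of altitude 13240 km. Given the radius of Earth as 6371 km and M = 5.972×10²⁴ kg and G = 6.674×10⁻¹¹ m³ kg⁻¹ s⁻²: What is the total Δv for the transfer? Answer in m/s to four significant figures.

μ = GM = 6.674×10⁻¹¹ × 5.972×10²⁴ = 3.986×10¹⁴ m³/s².
r₁ = 6371 + 281.0 = 6652.0 km = 6.6520×10⁶ m.
r₂ = 6371 + 13240 = 19611 km = 1.9611×10⁷ m.
Transfer ellipse a_t = (r₁ + r₂)/2 = 1.313×10⁷ m.
At r₁: circular v_c1 = √(μ/r₁) = 7741 m/s; transfer-perigee v_p = √[μ(2/r₁ − 1/a_t)] = 9460 m/s.
Δv₁ = v_p − v_c1 = 1719 m/s.
At r₂: circular v_c2 = √(μ/r₂) = 4508 m/s; transfer-apogee v_a = √[μ(2/r₂ − 1/a_t)] = 3209 m/s.
Δv₂ = v_c2 − v_a = 1300 m/s.
Total Δv = Δv₁ + Δv₂ = 3018 m/s.

Δv_total ≈ 3018 m/s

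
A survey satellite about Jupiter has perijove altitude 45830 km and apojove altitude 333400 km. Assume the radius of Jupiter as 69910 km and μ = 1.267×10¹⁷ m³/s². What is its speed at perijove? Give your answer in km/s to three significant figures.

v ≈ 41.2 km/s

r_p = 69910 + 45830 = 115740 km = 1.1574×10⁸ m.
r_a = 69910 + 333400 = 403310 km = 4.0331×10⁸ m.
Semi-major axis a = (r_p + r_a)/2 = 2.5952×10⁵ km = 2.595×10⁸ m.
Vis-viva: v² = μ(2/r − 1/a) = 1.267×10¹⁷ × (1.728×10⁻⁸ − 3.853×10⁻⁹) = 1.701×10⁹ m²/s².
v = 41250 m/s = 41.25 km/s.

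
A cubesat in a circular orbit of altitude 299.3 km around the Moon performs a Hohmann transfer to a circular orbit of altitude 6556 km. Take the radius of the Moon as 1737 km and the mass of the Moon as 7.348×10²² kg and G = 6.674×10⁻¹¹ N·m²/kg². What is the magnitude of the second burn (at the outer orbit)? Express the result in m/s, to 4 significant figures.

Δv ≈ 286.1 m/s

μ = GM = 6.674×10⁻¹¹ × 7.348×10²² = 4.904×10¹² m³/s².
r₁ = 1737 + 299.3 = 2036.3 km = 2.0363×10⁶ m.
r₂ = 1737 + 6556 = 8293.0 km = 8.2930×10⁶ m.
Transfer ellipse a_t = (r₁ + r₂)/2 = 5.165×10⁶ m.
At r₁: circular v_c1 = √(μ/r₁) = 1552 m/s; transfer-perilune v_p = √[μ(2/r₁ − 1/a_t)] = 1966 m/s.
At r₂: circular v_c2 = √(μ/r₂) = 769.0 m/s; transfer-apolune v_a = √[μ(2/r₂ − 1/a_t)] = 482.9 m/s.
Δv₂ = v_c2 − v_a = 286.1 m/s.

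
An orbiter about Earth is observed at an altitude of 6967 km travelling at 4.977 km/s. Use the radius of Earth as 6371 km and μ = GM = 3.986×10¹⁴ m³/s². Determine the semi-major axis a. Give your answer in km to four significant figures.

a ≈ 11390 km

r = 6371 + 6967 = 13338 km = 1.334×10⁷ m.
Specific orbital energy ε = v²/2 − μ/r = (4977)²/2 − 3.986×10¹⁴/1.334×10⁷ = -1.750×10⁷ J/kg.
Since ε = −μ/(2a), a = −μ/(2ε) = 1.139×10⁷ m = 11389 km.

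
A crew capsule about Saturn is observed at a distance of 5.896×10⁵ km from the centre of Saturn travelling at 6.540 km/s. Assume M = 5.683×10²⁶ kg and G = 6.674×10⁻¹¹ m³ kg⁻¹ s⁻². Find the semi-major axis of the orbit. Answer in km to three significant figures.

a ≈ 4.42×10⁵ km

μ = GM = 6.674×10⁻¹¹ × 5.683×10²⁶ = 3.793×10¹⁶ m³/s².
r = 5.896×10⁸ m.
Vis-viva rearranged: 1/a = 2/r − v²/μ = 3.392×10⁻⁹ − 1.128×10⁻⁹ = 2.264×10⁻⁹ m⁻¹.
a = 4.416×10⁸ m = 4.4161×10⁵ km.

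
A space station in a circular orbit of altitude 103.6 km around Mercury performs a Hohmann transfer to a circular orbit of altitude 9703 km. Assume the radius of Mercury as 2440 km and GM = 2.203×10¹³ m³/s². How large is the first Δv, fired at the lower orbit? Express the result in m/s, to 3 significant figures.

r₁ = 2440 + 103.6 = 2543.6 km = 2.5436×10⁶ m.
r₂ = 2440 + 9703 = 12143 km = 1.2143×10⁷ m.
Transfer ellipse a_t = (r₁ + r₂)/2 = 7.343×10⁶ m.
At r₁: circular v_c1 = √(μ/r₁) = 2943 m/s; transfer-periherm v_p = √[μ(2/r₁ − 1/a_t)] = 3784 m/s.
Δv₁ = v_p − v_c1 = 841.5 m/s.

Δv ≈ 841 m/s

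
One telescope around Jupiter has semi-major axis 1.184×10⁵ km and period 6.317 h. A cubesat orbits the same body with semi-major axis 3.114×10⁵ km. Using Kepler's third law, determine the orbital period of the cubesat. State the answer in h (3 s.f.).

Kepler's third law: T² ∝ a³, so T₂ = T₁ (a₂/a₁)^(3/2).
a₂/a₁ = 2.630, (a₂/a₁)^(3/2) = 4.265.
T₂ = 6.317 × 4.265 = 26.94 h.

T₂ ≈ 26.9 h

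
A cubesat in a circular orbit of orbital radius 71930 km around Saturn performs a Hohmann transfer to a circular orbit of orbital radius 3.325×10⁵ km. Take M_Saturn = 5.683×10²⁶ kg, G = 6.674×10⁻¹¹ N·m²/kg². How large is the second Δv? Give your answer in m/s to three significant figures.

Δv ≈ 4310 m/s

μ = GM = 6.674×10⁻¹¹ × 5.683×10²⁶ = 3.793×10¹⁶ m³/s².
r₁ = 71930 km = 7.193×10⁷ m.
r₂ = 3.325×10⁵ km = 3.325×10⁸ m.
Transfer ellipse a_t = (r₁ + r₂)/2 = 2.022×10⁸ m.
At r₁: circular v_c1 = √(μ/r₁) = 22960 m/s; transfer-perikrone v_p = √[μ(2/r₁ − 1/a_t)] = 29450 m/s.
At r₂: circular v_c2 = √(μ/r₂) = 10680 m/s; transfer-apokrone v_a = √[μ(2/r₂ − 1/a_t)] = 6370 m/s.
Δv₂ = v_c2 − v_a = 4310 m/s.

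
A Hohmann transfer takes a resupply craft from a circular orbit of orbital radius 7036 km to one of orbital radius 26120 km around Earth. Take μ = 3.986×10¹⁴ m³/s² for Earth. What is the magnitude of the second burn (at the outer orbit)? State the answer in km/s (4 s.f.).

r₁ = 7036 km = 7.036×10⁶ m.
r₂ = 26120 km = 2.612×10⁷ m.
Transfer ellipse a_t = (r₁ + r₂)/2 = 1.658×10⁷ m.
At r₁: circular v_c1 = √(μ/r₁) = 7527 m/s; transfer-perigee v_p = √[μ(2/r₁ − 1/a_t)] = 9448 m/s.
At r₂: circular v_c2 = √(μ/r₂) = 3906 m/s; transfer-apogee v_a = √[μ(2/r₂ − 1/a_t)] = 2545 m/s.
Δv₂ = v_c2 − v_a = 1362 m/s.
= 1.362 km/s.

Δv ≈ 1.362 km/s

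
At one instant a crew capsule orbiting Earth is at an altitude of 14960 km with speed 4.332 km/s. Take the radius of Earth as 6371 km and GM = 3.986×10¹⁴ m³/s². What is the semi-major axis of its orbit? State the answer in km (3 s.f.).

r = 6371 + 14960 = 21331 km = 2.133×10⁷ m.
Specific orbital energy ε = v²/2 − μ/r = (4332)²/2 − 3.986×10¹⁴/2.133×10⁷ = -9.303×10⁶ J/kg.
Since ε = −μ/(2a), a = −μ/(2ε) = 2.142×10⁷ m = 21422 km.

a ≈ 21400 km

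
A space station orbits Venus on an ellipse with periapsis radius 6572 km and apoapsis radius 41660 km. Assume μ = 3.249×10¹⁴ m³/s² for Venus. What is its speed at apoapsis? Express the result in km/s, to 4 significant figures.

v ≈ 1.458 km/s

Semi-major axis a = (r_p + r_a)/2 = 24116 km = 2.412×10⁷ m.
Vis-viva: v² = μ(2/r − 1/a) = 3.249×10¹⁴ × (4.801×10⁻⁸ − 4.147×10⁻⁸) = 2.125×10⁶ m²/s².
v = 1458 m/s = 1.458 km/s.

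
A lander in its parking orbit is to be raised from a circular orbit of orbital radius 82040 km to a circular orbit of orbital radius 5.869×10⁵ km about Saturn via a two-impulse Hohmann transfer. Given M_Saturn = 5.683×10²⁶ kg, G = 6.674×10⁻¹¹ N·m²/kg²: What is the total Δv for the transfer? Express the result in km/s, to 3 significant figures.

Δv_total ≈ 11.0 km/s

μ = GM = 6.674×10⁻¹¹ × 5.683×10²⁶ = 3.793×10¹⁶ m³/s².
r₁ = 82040 km = 8.204×10⁷ m.
r₂ = 5.869×10⁵ km = 5.869×10⁸ m.
Transfer ellipse a_t = (r₁ + r₂)/2 = 3.345×10⁸ m.
At r₁: circular v_c1 = √(μ/r₁) = 21500 m/s; transfer-perikrone v_p = √[μ(2/r₁ − 1/a_t)] = 28480 m/s.
Δv₁ = v_p − v_c1 = 6981 m/s.
At r₂: circular v_c2 = √(μ/r₂) = 8039 m/s; transfer-apokrone v_a = √[μ(2/r₂ − 1/a_t)] = 3981 m/s.
Δv₂ = v_c2 − v_a = 4058 m/s.
Total Δv = Δv₁ + Δv₂ = 11040 m/s = 11.04 km/s.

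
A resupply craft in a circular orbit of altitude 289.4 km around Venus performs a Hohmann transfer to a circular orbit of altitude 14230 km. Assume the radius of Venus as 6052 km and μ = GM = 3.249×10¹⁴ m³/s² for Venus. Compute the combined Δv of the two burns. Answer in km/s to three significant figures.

Δv_total ≈ 2.92 km/s

r₁ = 6052 + 289.4 = 6341.4 km = 6.3414×10⁶ m.
r₂ = 6052 + 14230 = 20282 km = 2.0282×10⁷ m.
Transfer ellipse a_t = (r₁ + r₂)/2 = 1.331×10⁷ m.
At r₁: circular v_c1 = √(μ/r₁) = 7158 m/s; transfer-periapsis v_p = √[μ(2/r₁ − 1/a_t)] = 8835 m/s.
Δv₁ = v_p − v_c1 = 1677 m/s.
At r₂: circular v_c2 = √(μ/r₂) = 4002 m/s; transfer-apoapsis v_a = √[μ(2/r₂ − 1/a_t)] = 2762 m/s.
Δv₂ = v_c2 − v_a = 1240 m/s.
Total Δv = Δv₁ + Δv₂ = 2917 m/s = 2.917 km/s.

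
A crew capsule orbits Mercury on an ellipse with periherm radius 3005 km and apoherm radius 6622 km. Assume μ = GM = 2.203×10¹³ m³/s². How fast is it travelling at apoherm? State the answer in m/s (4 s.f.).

v ≈ 1441 m/s

Semi-major axis a = (r_p + r_a)/2 = 4813.5 km = 4.814×10⁶ m.
Vis-viva: v² = μ(2/r − 1/a) = 2.203×10¹³ × (3.020×10⁻⁷ − 2.077×10⁻⁷) = 2.077×10⁶ m²/s².
v = 1441 m/s.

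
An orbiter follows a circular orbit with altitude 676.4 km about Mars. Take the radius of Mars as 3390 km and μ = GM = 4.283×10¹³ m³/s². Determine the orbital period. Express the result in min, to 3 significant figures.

T ≈ 131 min

r = 3390 + 676.4 = 4066.4 km = 4.0664×10⁶ m.
Kepler's third law: T = 2π√(r³/μ) = 2π√((4.066×10⁶)³ / 4.283×10¹³).
r³/μ = 1.570×10⁶ s², so T = 2π × 1.253×10³ = 7.873×10³ s.
Converting: 7.873×10³ s ÷ 60.00 = 131.2 min.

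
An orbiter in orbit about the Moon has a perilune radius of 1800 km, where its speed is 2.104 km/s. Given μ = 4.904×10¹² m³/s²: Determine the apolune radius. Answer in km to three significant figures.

r_p = 1.800×10⁶ m.
Specific energy ε = v²/2 − μ/r = -5.110×10⁵ J/kg, so a = −μ/(2ε) = 4.798×10⁶ m.
The apsides satisfy r_p + r_a = 2a, so the apolune radius is 2a − r_p = 7.796×10⁶ m = 7796.2 km.

apolune radius ≈ 7800 km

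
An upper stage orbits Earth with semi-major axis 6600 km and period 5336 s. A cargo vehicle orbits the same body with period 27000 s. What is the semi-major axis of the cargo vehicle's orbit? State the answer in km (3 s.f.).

Kepler's third law: a³ ∝ T², so a₂ = a₁ (T₂/T₁)^(2/3).
T₂/T₁ = 5.060, (T₂/T₁)^(2/3) = 2.947.
a₂ = 6600 × 2.947 = 19450 km.

a₂ ≈ 19500 km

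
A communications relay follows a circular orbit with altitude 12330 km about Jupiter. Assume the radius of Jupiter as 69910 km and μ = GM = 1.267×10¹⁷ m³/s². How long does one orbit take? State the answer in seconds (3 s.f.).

r = 69910 + 12330 = 82240 km = 8.2240×10⁷ m.
Kepler's third law: T = 2π√(r³/μ) = 2π√((8.224×10⁷)³ / 1.267×10¹⁷).
r³/μ = 4.390×10⁶ s², so T = 2π × 2.095×10³ = 1.316×10⁴ s.

T ≈ 13200 seconds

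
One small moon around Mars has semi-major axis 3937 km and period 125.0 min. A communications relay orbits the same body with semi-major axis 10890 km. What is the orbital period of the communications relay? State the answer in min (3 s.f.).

Kepler's third law: T² ∝ a³, so T₂ = T₁ (a₂/a₁)^(3/2).
a₂/a₁ = 2.766, (a₂/a₁)^(3/2) = 4.600.
T₂ = 125.0 × 4.600 = 575.0 min.

T₂ ≈ 575 min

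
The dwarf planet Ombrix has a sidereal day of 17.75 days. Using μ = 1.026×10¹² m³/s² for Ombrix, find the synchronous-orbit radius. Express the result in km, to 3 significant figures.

T = 17.75 days = 1.534×10⁶ s.
A synchronous orbit has period T, so by Kepler's third law a = (μT²/4π²)^(1/3).
μT²/4π² = 1.026×10¹² × (1.534×10⁶)² / 39.48 = 6.112×10²² m³.
a = 3.939×10⁷ m = 39392 km.

r_sync ≈ 39400 km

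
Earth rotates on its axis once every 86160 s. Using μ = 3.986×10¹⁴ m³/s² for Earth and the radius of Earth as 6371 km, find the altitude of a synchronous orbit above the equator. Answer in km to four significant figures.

h_sync ≈ 35790 km

A synchronous orbit has period T, so by Kepler's third law a = (μT²/4π²)^(1/3).
μT²/4π² = 3.986×10¹⁴ × (8.616×10⁴)² / 39.48 = 7.495×10²² m³.
a = 4.216×10⁷ m = 42163 km.
Altitude h = a − R = 42163 − 6371 = 35792 km.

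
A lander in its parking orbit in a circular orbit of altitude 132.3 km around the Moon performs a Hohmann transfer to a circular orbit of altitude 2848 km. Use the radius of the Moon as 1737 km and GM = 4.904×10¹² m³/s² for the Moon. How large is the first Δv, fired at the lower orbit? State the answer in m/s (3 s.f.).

Δv ≈ 311 m/s

r₁ = 1737 + 132.3 = 1869.3 km = 1.8693×10⁶ m.
r₂ = 1737 + 2848 = 4585.0 km = 4.5850×10⁶ m.
Transfer ellipse a_t = (r₁ + r₂)/2 = 3.227×10⁶ m.
At r₁: circular v_c1 = √(μ/r₁) = 1620 m/s; transfer-perilune v_p = √[μ(2/r₁ − 1/a_t)] = 1931 m/s.
Δv₁ = v_p − v_c1 = 310.9 m/s.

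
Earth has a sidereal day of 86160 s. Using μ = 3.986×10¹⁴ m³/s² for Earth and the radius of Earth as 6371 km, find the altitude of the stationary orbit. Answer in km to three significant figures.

h_sync ≈ 35800 km

A synchronous orbit has period T, so by Kepler's third law a = (μT²/4π²)^(1/3).
μT²/4π² = 3.986×10¹⁴ × (8.616×10⁴)² / 39.48 = 7.495×10²² m³.
a = 4.216×10⁷ m = 42163 km.
Altitude h = a − R = 42163 − 6371 = 35792 km.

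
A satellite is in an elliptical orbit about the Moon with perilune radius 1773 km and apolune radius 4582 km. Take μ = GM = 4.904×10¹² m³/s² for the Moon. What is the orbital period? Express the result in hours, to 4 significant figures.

T ≈ 4.464 hours

Semi-major axis a = (r_p + r_a)/2 = (1773.0 + 4582.0)/2 = 3177.5 km = 3.178×10⁶ m.
By Kepler's third law T = 2π√(a³/μ) = 2π × 2.558×10³ = 1.607×10⁴ s.
= 4.464 hours.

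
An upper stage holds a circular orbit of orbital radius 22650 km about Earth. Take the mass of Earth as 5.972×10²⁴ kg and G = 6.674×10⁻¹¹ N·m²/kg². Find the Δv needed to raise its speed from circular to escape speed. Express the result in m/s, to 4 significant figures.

Δv ≈ 1738 m/s

μ = GM = 6.674×10⁻¹¹ × 5.972×10²⁴ = 3.986×10¹⁴ m³/s².
r = 22650 km = 2.265×10⁷ m.
Circular speed v_c = √(μ/r) = 4195 m/s.
Escape speed v_esc = √(2μ/r) = √2 × v_c = 5932 m/s.
Δv = v_esc − v_c = 1738 m/s.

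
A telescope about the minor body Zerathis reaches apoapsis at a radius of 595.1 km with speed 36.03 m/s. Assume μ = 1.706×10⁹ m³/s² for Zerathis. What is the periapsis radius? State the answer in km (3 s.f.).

r_a = 5.951×10⁵ m.
Specific energy ε = v²/2 − μ/r = -2.218×10³ J/kg, so a = −μ/(2ε) = 3.846×10⁵ m.
The apsides satisfy r_p + r_a = 2a, so the periapsis radius is 2a − r_a = 1.742×10⁵ m = 174.18 km.

periapsis radius ≈ 174 km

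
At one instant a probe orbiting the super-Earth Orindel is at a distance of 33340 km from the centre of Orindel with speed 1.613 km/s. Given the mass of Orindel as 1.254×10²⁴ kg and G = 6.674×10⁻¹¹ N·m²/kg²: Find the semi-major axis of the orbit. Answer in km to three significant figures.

a ≈ 34600 km

μ = GM = 6.674×10⁻¹¹ × 1.254×10²⁴ = 8.369×10¹³ m³/s².
r = 3.334×10⁷ m.
Specific orbital energy ε = v²/2 − μ/r = (1613)²/2 − 8.369×10¹³/3.334×10⁷ = -1.209×10⁶ J/kg.
Since ε = −μ/(2a), a = −μ/(2ε) = 3.460×10⁷ m = 34601 km.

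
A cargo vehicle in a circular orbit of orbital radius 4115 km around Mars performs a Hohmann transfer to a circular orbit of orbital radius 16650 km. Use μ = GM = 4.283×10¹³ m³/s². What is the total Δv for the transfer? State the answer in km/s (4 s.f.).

Δv_total ≈ 1.453 km/s

r₁ = 4115 km = 4.115×10⁶ m.
r₂ = 16650 km = 1.665×10⁷ m.
Transfer ellipse a_t = (r₁ + r₂)/2 = 1.038×10⁷ m.
At r₁: circular v_c1 = √(μ/r₁) = 3226 m/s; transfer-periapsis v_p = √[μ(2/r₁ − 1/a_t)] = 4086 m/s.
Δv₁ = v_p − v_c1 = 859.3 m/s.
At r₂: circular v_c2 = √(μ/r₂) = 1604 m/s; transfer-apoapsis v_a = √[μ(2/r₂ − 1/a_t)] = 1010 m/s.
Δv₂ = v_c2 − v_a = 594.1 m/s.
Total Δv = Δv₁ + Δv₂ = 1453 m/s = 1.453 km/s.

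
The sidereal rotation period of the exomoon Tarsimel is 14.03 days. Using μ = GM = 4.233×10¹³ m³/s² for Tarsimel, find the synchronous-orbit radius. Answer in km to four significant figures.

r_sync ≈ 1.164×10⁵ km

T = 14.03 days = 1.212×10⁶ s.
A synchronous orbit has period T, so by Kepler's third law a = (μT²/4π²)^(1/3).
μT²/4π² = 4.233×10¹³ × (1.212×10⁶)² / 39.48 = 1.576×10²⁴ m³.
a = 1.164×10⁸ m = 1.1636×10⁵ km.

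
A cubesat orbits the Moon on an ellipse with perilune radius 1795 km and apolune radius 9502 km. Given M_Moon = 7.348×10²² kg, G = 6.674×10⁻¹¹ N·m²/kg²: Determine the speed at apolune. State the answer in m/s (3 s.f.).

μ = GM = 6.674×10⁻¹¹ × 7.348×10²² = 4.904×10¹² m³/s².
Semi-major axis a = (r_p + r_a)/2 = 5648.5 km = 5.648×10⁶ m.
Vis-viva: v² = μ(2/r − 1/a) = 4.904×10¹² × (2.105×10⁻⁷ − 1.770×10⁻⁷) = 1.640×10⁵ m²/s².
v = 405.0 m/s.

v ≈ 405 m/s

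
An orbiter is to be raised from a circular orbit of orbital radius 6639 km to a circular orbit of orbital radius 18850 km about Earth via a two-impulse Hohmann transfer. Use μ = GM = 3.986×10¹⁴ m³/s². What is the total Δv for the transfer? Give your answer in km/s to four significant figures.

r₁ = 6639 km = 6.639×10⁶ m.
r₂ = 18850 km = 1.885×10⁷ m.
Transfer ellipse a_t = (r₁ + r₂)/2 = 1.274×10⁷ m.
At r₁: circular v_c1 = √(μ/r₁) = 7748 m/s; transfer-perigee v_p = √[μ(2/r₁ − 1/a_t)] = 9423 m/s.
Δv₁ = v_p − v_c1 = 1675 m/s.
At r₂: circular v_c2 = √(μ/r₂) = 4598 m/s; transfer-apogee v_a = √[μ(2/r₂ − 1/a_t)] = 3319 m/s.
Δv₂ = v_c2 − v_a = 1279 m/s.
Total Δv = Δv₁ + Δv₂ = 2954 m/s = 2.954 km/s.

Δv_total ≈ 2.954 km/s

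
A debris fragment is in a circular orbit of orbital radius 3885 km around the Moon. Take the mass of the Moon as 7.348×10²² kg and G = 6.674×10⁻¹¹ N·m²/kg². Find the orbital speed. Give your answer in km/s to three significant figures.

v ≈ 1.12 km/s

μ = GM = 6.674×10⁻¹¹ × 7.348×10²² = 4.904×10¹² m³/s².
r = 3885 km = 3.885×10⁶ m.
For a circular orbit v = √(μ/r) = √(4.904×10¹² / 3.885×10⁶) = √(1.262×10⁶) = 1124 m/s.
That is 1.124 km/s.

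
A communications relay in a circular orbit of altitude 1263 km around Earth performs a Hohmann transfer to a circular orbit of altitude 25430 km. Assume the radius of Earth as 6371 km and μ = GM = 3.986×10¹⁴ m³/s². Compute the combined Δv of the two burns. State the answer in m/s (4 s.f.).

Δv_total ≈ 3288 m/s

r₁ = 6371 + 1263 = 7634.0 km = 7.6340×10⁶ m.
r₂ = 6371 + 25430 = 31801 km = 3.1801×10⁷ m.
Transfer ellipse a_t = (r₁ + r₂)/2 = 1.972×10⁷ m.
At r₁: circular v_c1 = √(μ/r₁) = 7226 m/s; transfer-perigee v_p = √[μ(2/r₁ − 1/a_t)] = 9177 m/s.
Δv₁ = v_p − v_c1 = 1951 m/s.
At r₂: circular v_c2 = √(μ/r₂) = 3540 m/s; transfer-apogee v_a = √[μ(2/r₂ − 1/a_t)] = 2203 m/s.
Δv₂ = v_c2 − v_a = 1337 m/s.
Total Δv = Δv₁ + Δv₂ = 3288 m/s.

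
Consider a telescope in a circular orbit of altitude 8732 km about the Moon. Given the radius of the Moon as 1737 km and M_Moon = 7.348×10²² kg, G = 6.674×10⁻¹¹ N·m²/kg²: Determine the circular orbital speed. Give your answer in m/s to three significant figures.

μ = GM = 6.674×10⁻¹¹ × 7.348×10²² = 4.904×10¹² m³/s².
r = 1737 + 8732 = 10469 km = 1.0469×10⁷ m.
For a circular orbit v = √(μ/r) = √(4.904×10¹² / 1.047×10⁷) = √(4.684×10⁵) = 684.4 m/s.

v ≈ 684 m/s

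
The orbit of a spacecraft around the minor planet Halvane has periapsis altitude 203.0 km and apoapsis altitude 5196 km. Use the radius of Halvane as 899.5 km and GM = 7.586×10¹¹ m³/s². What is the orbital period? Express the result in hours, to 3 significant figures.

r_p = 899.5 + 203.0 = 1102.5 km = 1.1025×10⁶ m.
r_a = 899.5 + 5196 = 6095.5 km = 6.0955×10⁶ m.
Semi-major axis a = (r_p + r_a)/2 = (1102.5 + 6095.5)/2 = 3599.0 km = 3.599×10⁶ m.
By Kepler's third law T = 2π√(a³/μ) = 2π × 7.839×10³ = 4.925×10⁴ s.
= 13.68 hours.

T ≈ 13.7 hours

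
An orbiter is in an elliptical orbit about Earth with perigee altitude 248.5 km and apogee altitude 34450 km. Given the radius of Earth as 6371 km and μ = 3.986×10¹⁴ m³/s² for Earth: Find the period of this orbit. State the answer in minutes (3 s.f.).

T ≈ 606 minutes

r_p = 6371 + 248.5 = 6619.5 km = 6.6195×10⁶ m.
r_a = 6371 + 34450 = 40821 km = 4.0821×10⁷ m.
Semi-major axis a = (r_p + r_a)/2 = (6619.5 + 40821)/2 = 23720 km = 2.372×10⁷ m.
By Kepler's third law T = 2π√(a³/μ) = 2π × 5.786×10³ = 3.636×10⁴ s.
= 606.0 minutes.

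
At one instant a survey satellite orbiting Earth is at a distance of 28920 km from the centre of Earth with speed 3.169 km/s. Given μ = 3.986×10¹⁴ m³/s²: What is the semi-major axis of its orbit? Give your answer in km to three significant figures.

r = 2.892×10⁷ m.
Vis-viva rearranged: 1/a = 2/r − v²/μ = 6.916×10⁻⁸ − 2.519×10⁻⁸ = 4.396×10⁻⁸ m⁻¹.
a = 2.275×10⁷ m = 22747 km.

a ≈ 22700 km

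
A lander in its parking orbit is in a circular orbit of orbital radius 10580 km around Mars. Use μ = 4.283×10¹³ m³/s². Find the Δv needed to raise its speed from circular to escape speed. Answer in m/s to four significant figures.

r = 10580 km = 1.058×10⁷ m.
Circular speed v_c = √(μ/r) = 2012 m/s.
Escape speed v_esc = √(2μ/r) = √2 × v_c = 2845 m/s.
Δv = v_esc − v_c = 833.4 m/s.

Δv ≈ 833.4 m/s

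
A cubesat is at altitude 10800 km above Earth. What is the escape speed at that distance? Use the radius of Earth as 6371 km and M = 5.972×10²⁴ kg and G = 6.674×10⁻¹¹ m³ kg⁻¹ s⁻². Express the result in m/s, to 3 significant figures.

v_esc ≈ 6810 m/s

μ = GM = 6.674×10⁻¹¹ × 5.972×10²⁴ = 3.986×10¹⁴ m³/s².
r = 6371 + 10800 = 17171 km = 1.7171×10⁷ m.
Escape speed v_esc = √(2μ/r) = √(2 × 3.986×10¹⁴ / 1.717×10⁷) = √(4.642×10⁷) = 6813 m/s.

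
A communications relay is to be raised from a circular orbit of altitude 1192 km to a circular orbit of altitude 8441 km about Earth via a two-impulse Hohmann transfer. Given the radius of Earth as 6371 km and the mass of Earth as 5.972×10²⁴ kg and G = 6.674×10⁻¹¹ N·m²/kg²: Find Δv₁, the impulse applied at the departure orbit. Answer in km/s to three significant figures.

μ = GM = 6.674×10⁻¹¹ × 5.972×10²⁴ = 3.986×10¹⁴ m³/s².
r₁ = 6371 + 1192 = 7563.0 km = 7.5630×10⁶ m.
r₂ = 6371 + 8441 = 14812 km = 1.4812×10⁷ m.
Transfer ellipse a_t = (r₁ + r₂)/2 = 1.119×10⁷ m.
At r₁: circular v_c1 = √(μ/r₁) = 7259 m/s; transfer-perigee v_p = √[μ(2/r₁ − 1/a_t)] = 8353 m/s.
Δv₁ = v_p − v_c1 = 1094 m/s.
= 1.094 km/s.

Δv ≈ 1.09 km/s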